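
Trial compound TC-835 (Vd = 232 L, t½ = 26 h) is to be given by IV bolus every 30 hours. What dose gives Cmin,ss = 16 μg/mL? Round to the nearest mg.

4547 mg

τ/t½ = 30/26 ≈ 1.1538, so f = (1/2)^(30/26) ≈ 0.449425.
Cmin,ss = (D/Vd)·f/(1−f), so D = Cmin,ss·Vd·(1−f)/f.
D = 16 × 232 × (1−f)/f ≈ 16 × 232 × 1.22507 ≈ 4547.46 mg.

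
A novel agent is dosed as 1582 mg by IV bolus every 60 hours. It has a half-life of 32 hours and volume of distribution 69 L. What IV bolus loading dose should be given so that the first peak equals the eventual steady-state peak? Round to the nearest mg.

2175 mg

f = (1/2)^(60/32) ≈ 0.272627; accumulation ratio R = 1/(1−f) ≈ 1.37481.
Loading dose to hit Cmax,ss on first dose: D_load = D_maint·R ≈ 1582 × 1.37481 ≈ 2174.95 mg.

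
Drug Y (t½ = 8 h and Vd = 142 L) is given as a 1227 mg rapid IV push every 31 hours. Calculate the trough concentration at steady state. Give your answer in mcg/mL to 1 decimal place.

0.6 mcg/mL

k = ln2/t½ = ln2/8 ≈ 0.086643 h⁻¹; fraction remaining f = e^(−kτ) = e^(−0.086643×31) ≈ 0.0682.
At steady state, accumulation factor R = 1/(1 − e^(−kτ)) ≈ 1.0732.
Each bolus raises the concentration by D/Vd = 1227/142 ≈ 8.641 mcg/mL.
Steady-state peak Cmax,ss = C₀·R ≈ 8.641 × 1.0732 ≈ 9.274 mcg/mL.
One interval later, Cmin,ss = Cmax,ss·e^(−kτ) ≈ 9.274 × 0.0682 ≈ 0.632 mcg/mL.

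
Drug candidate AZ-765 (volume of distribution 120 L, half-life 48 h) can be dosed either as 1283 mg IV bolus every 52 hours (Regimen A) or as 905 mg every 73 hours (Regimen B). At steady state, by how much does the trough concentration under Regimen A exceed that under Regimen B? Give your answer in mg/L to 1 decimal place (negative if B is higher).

5.5 mg/L

Regimen A: f = (1/2)^(52/48) ≈ 0.4719; Cmin,ss = (1283/120)·f/(1−f) ≈ 9.554 mg/L.
Regimen B: f = (1/2)^(73/48) ≈ 0.3485; Cmin,ss = (905/120)·f/(1−f) ≈ 4.034 mg/L.
Difference ≈ 9.554 − 4.034 ≈ 5.520 mg/L.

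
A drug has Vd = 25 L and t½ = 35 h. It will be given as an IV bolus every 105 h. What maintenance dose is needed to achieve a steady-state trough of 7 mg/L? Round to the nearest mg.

τ/t½ = 105/35 ≈ 3, so f = (1/2)^(105/35) ≈ 0.125000.
Cmin,ss = (D/Vd)·f/(1−f), so D = Cmin,ss·Vd·(1−f)/f.
D = 7 × 25 × (1−f)/f ≈ 7 × 25 × 7.00000 ≈ 1225.00 mg.

1225 mg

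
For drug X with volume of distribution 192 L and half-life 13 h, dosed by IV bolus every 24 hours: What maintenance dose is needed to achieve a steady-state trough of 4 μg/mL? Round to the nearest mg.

1993 mg

τ/t½ = 24/13 ≈ 1.8462, so f = (1/2)^(24/13) ≈ 0.278133.
Cmin,ss = (D/Vd)·f/(1−f), so D = Cmin,ss·Vd·(1−f)/f.
D = 4 × 192 × (1−f)/f ≈ 4 × 192 × 2.59540 ≈ 1993.27 mg.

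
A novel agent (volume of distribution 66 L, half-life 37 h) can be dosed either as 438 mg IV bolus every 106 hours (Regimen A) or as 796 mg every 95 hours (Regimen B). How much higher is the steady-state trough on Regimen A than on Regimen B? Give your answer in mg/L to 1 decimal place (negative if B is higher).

Regimen A: f = (1/2)^(106/37) ≈ 0.1373; Cmin,ss = (438/66)·f/(1−f) ≈ 1.056 mg/L.
Regimen B: f = (1/2)^(95/37) ≈ 0.1687; Cmin,ss = (796/66)·f/(1−f) ≈ 2.448 mg/L.
Difference ≈ 1.056 − 2.448 ≈ -1.392 mg/L.

-1.4 mg/L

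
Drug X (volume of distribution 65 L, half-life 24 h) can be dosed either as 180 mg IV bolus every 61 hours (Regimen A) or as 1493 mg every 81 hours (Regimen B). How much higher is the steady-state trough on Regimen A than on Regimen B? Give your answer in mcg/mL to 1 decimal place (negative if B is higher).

Regimen A: f = (1/2)^(61/24) ≈ 0.1717; Cmin,ss = (180/65)·f/(1−f) ≈ 0.574 mcg/mL.
Regimen B: f = (1/2)^(81/24) ≈ 0.0964; Cmin,ss = (1493/65)·f/(1−f) ≈ 2.450 mcg/mL.
Difference ≈ 0.574 − 2.450 ≈ -1.876 mcg/mL.

-1.9 mcg/mL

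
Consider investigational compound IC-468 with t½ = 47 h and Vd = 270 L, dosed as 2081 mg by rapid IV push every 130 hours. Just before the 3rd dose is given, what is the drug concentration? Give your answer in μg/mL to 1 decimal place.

1.3 μg/mL

f = (1/2)^(τ/t½) = (1/2)^(130/47) ≈ 0.1470.
C₀ = D/Vd = 2081/270 ≈ 7.707 μg/mL.
Before the 3rd dose, 2 doses have been given. Superposition: Cmin = C₀·(f + f²).
≈ 7.707 × (0.1470 + 0.0216) ≈ 7.707 × 0.1686 ≈ 1.299 μg/mL.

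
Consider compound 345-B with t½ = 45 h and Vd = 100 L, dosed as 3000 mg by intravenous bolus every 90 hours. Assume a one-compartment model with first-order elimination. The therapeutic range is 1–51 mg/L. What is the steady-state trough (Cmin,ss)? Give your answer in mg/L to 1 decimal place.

τ = 90 h = 2 half-lives, so f = (1/2)^2 = 0.25.
At steady state, R = 1/(1 − 0.25) = 4/3.
Single-dose peak C₀ = D/Vd = 3000/100 = 30 mg/L.
Steady-state peak Cmax,ss = C₀·R = 30 × 4/3 ≈ 40.000 mg/L.
Steady-state trough Cmin,ss = Cmax,ss·f ≈ 40.000 × 0.25 ≈ 10.000 mg/L.
Trough 10.0 mg/L vs MEC 1 mg/L: adequate.

10.0 mg/L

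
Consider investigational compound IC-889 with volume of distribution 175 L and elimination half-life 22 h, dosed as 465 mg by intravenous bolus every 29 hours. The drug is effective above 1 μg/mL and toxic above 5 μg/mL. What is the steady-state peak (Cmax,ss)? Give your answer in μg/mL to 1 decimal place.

k = ln2/t½ = ln2/22 ≈ 0.031507 h⁻¹; fraction remaining f = e^(−kτ) = e^(−0.031507×29) ≈ 0.4010.
Accumulation ratio R = 1/(1 − f) ≈ 1/0.5990 ≈ 1.6694.
Each bolus raises the concentration by D/Vd = 465/175 ≈ 2.657 μg/mL.
Cmax,ss = C₀/(1 − f) ≈ 2.657/0.5990 ≈ 4.436 μg/mL.
Peak 4.4 μg/mL vs MTC 5 μg/mL: below toxic threshold.

4.4 μg/mL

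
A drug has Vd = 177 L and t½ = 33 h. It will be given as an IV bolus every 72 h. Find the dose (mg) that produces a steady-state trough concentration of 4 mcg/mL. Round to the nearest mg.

2504 mg

τ/t½ = 72/33 ≈ 2.1818, so f = (1/2)^(72/33) ≈ 0.220398.
Cmin,ss = (D/Vd)·f/(1−f), so D = Cmin,ss·Vd·(1−f)/f.
D = 4 × 177 × (1−f)/f ≈ 4 × 177 × 3.53725 ≈ 2504.37 mg.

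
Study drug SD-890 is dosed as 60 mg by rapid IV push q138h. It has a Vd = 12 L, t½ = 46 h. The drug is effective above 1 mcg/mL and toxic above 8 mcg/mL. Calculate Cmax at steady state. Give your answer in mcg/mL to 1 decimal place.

The dosing interval is 3 half-lives, so f = 2^(−3) = 0.125.
At steady state, R = 1/(1 − 0.125) = 8/7.
Single-dose peak C₀ = D/Vd = 60/12 = 5 mcg/mL.
Steady-state peak Cmax,ss = C₀·R = 5 × 8/7 ≈ 5.714 mcg/mL.
Peak 5.7 mcg/mL vs MTC 8 mcg/mL: below toxic threshold.

5.7 mcg/mL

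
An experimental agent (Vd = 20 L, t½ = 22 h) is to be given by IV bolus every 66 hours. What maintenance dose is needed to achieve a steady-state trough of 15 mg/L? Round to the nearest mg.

τ/t½ = 66/22 ≈ 3, so f = (1/2)^(66/22) ≈ 0.125000.
Cmin,ss = (D/Vd)·f/(1−f), so D = Cmin,ss·Vd·(1−f)/f.
D = 15 × 20 × (1−f)/f ≈ 15 × 20 × 7.00000 ≈ 2100.00 mg.

2100 mg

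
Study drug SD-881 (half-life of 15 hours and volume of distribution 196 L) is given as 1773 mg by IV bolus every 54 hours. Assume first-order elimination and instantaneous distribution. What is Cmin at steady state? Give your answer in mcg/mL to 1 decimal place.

k = ln2/t½ = ln2/15 ≈ 0.046210 h⁻¹; fraction remaining f = e^(−kτ) = e^(−0.046210×54) ≈ 0.0825.
Accumulation ratio R = 1/(1 − f) ≈ 1/0.9175 ≈ 1.0899.
Single-dose peak C₀ = D/Vd = 1773/196 ≈ 9.046 mcg/mL.
Steady-state peak Cmax,ss = C₀·R ≈ 9.046 × 1.0899 ≈ 9.859 mcg/mL.
Steady-state trough Cmin,ss = Cmax,ss·f ≈ 9.859 × 0.0825 ≈ 0.813 mcg/mL.

0.8 mcg/mL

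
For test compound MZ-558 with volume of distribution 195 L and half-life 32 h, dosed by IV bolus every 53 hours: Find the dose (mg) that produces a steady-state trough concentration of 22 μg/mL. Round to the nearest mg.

τ/t½ = 53/32 ≈ 1.6562, so f = (1/2)^(53/32) ≈ 0.317263.
Cmin,ss = (D/Vd)·f/(1−f), so D = Cmin,ss·Vd·(1−f)/f.
D = 22 × 195 × (1−f)/f ≈ 22 × 195 × 2.15196 ≈ 9231.91 mg.

9232 mg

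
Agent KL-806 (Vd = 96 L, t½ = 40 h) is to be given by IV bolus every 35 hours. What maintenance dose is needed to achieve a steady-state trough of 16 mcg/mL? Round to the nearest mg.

1281 mg

τ/t½ = 35/40 ≈ 0.875, so f = (1/2)^(35/40) ≈ 0.545254.
Cmin,ss = (D/Vd)·f/(1−f), so D = Cmin,ss·Vd·(1−f)/f.
D = 16 × 96 × (1−f)/f ≈ 16 × 96 × 0.83401 ≈ 1281.04 mg.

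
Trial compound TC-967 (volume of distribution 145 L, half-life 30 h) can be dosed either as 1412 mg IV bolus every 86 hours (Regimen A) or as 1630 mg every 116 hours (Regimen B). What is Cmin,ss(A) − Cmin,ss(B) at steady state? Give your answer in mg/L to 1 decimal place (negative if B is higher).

0.7 mg/L

Regimen A: f = (1/2)^(86/30) ≈ 0.1371; Cmin,ss = (1412/145)·f/(1−f) ≈ 1.547 mg/L.
Regimen B: f = (1/2)^(116/30) ≈ 0.0686; Cmin,ss = (1630/145)·f/(1−f) ≈ 0.828 mg/L.
Difference ≈ 1.547 − 0.828 ≈ 0.719 mg/L.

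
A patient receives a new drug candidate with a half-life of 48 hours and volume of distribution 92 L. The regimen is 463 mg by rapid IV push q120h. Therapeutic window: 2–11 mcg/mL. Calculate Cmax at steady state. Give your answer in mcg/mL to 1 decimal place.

6.1 mcg/mL

τ/t½ = 120/48 ≈ 2.5, so fraction remaining f = (1/2)^(120/48) ≈ 0.1768.
Accumulation ratio R = 1/(1 − f) ≈ 1/0.8232 ≈ 1.2148.
Each bolus raises the concentration by D/Vd = 463/92 ≈ 5.033 mcg/mL.
Steady-state peak Cmax,ss = C₀·R ≈ 5.033 × 1.2148 ≈ 6.114 mcg/mL.
Peak 6.1 mcg/mL vs MTC 11 mcg/mL: below toxic threshold.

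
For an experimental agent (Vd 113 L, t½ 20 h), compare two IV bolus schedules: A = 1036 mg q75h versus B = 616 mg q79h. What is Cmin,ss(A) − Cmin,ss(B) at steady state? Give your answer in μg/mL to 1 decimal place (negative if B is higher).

0.4 μg/mL

Regimen A: f = (1/2)^(75/20) ≈ 0.0743; Cmin,ss = (1036/113)·f/(1−f) ≈ 0.736 μg/mL.
Regimen B: f = (1/2)^(79/20) ≈ 0.0647; Cmin,ss = (616/113)·f/(1−f) ≈ 0.377 μg/mL.
Difference ≈ 0.736 − 0.377 ≈ 0.359 μg/mL.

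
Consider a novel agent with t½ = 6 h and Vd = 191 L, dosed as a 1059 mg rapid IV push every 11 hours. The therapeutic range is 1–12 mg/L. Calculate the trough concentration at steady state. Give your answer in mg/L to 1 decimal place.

2.2 mg/L

k = ln2/t½ = ln2/6 ≈ 0.115525 h⁻¹; fraction remaining f = e^(−kτ) = e^(−0.115525×11) ≈ 0.2806.
Each bolus raises the concentration by D/Vd = 1059/191 ≈ 5.545 mg/L.
Steady-state trough Cmin,ss = C₀·f/(1−f) ≈ 5.545 × 0.2806/0.7194 ≈ 2.163 mg/L.
Trough 2.2 mg/L vs MEC 1 mg/L: adequate.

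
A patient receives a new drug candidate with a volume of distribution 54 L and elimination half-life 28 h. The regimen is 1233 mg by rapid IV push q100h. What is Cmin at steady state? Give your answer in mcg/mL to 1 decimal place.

k = ln2/t½ = ln2/28 ≈ 0.024755 h⁻¹; fraction remaining f = e^(−kτ) = e^(−0.024755×100) ≈ 0.0841.
Single-dose peak C₀ = D/Vd = 1233/54 ≈ 22.833 mcg/mL.
Steady-state trough Cmin,ss = C₀·f/(1−f) ≈ 22.833 × 0.0841/0.9159 ≈ 2.097 mcg/mL.

2.1 mcg/mL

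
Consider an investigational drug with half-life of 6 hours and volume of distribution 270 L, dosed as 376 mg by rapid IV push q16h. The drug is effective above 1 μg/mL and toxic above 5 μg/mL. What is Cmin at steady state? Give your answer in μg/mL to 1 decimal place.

0.3 μg/mL

k = ln2/t½ = ln2/6 ≈ 0.115525 h⁻¹; fraction remaining f = e^(−kτ) = e^(−0.115525×16) ≈ 0.1575.
At steady state, accumulation factor R = 1/(1 − e^(−kτ)) ≈ 1.1869.
Each bolus raises the concentration by D/Vd = 376/270 ≈ 1.393 μg/mL.
Steady-state peak Cmax,ss = C₀·R ≈ 1.393 × 1.1869 ≈ 1.653 μg/mL.
Steady-state trough Cmin,ss = Cmax,ss·f ≈ 1.653 × 0.1575 ≈ 0.260 μg/mL.
Trough 0.3 μg/mL vs MEC 1 μg/mL: subtherapeutic.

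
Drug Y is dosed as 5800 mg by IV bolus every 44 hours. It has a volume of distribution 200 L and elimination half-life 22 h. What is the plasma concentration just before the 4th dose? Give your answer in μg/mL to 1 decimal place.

f = (1/2)^(τ/t½) = (1/2)^(44/22) ≈ 0.2500.
C₀ = D/Vd = 5800/200 ≈ 29.000 μg/mL.
Before the 4th dose, 3 doses have been given. Superposition: Cmin = C₀·(f + f² + … + f^3).
≈ 29.000 × (0.2500 + 0.0625 + 0.0156) ≈ 29.000 × 0.3281 ≈ 9.515 μg/mL.

9.5 μg/mL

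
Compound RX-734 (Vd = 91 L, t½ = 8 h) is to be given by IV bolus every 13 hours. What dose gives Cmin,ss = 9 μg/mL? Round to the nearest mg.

τ/t½ = 13/8 ≈ 1.625, so f = (1/2)^(13/8) ≈ 0.324210.
Cmin,ss = (D/Vd)·f/(1−f), so D = Cmin,ss·Vd·(1−f)/f.
D = 9 × 91 × (1−f)/f ≈ 9 × 91 × 2.08442 ≈ 1707.14 mg.

1707 mg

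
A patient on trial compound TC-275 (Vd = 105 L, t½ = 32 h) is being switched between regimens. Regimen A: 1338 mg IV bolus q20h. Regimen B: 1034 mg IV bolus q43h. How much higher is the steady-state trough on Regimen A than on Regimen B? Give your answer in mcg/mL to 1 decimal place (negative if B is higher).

17.1 mcg/mL

Regimen A: f = (1/2)^(20/32) ≈ 0.6484; Cmin,ss = (1338/105)·f/(1−f) ≈ 23.500 mcg/mL.
Regimen B: f = (1/2)^(43/32) ≈ 0.3940; Cmin,ss = (1034/105)·f/(1−f) ≈ 6.403 mcg/mL.
Difference ≈ 23.500 − 6.403 ≈ 17.097 mcg/mL.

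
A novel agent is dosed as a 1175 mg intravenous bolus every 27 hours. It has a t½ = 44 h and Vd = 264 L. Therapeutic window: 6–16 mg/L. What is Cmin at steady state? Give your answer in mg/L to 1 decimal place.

Over one 27-h interval, 27/44 ≈ 0.61364 half-lives elapse, leaving f ≈ 0.6535 of each dose.
Single-dose peak C₀ = D/Vd = 1175/264 ≈ 4.451 mg/L.
Steady-state trough Cmin,ss = C₀·f/(1−f) ≈ 4.451 × 0.6535/0.3465 ≈ 8.395 mg/L.
Trough 8.4 mg/L vs MEC 6 mg/L: adequate.

8.4 mg/L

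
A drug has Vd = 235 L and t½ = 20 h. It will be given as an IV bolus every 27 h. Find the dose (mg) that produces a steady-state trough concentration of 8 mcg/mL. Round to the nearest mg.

τ/t½ = 27/20 ≈ 1.35, so f = (1/2)^(27/20) ≈ 0.392292.
Cmin,ss = (D/Vd)·f/(1−f), so D = Cmin,ss·Vd·(1−f)/f.
D = 8 × 235 × (1−f)/f ≈ 8 × 235 × 1.54912 ≈ 2912.35 mg.

2912 mg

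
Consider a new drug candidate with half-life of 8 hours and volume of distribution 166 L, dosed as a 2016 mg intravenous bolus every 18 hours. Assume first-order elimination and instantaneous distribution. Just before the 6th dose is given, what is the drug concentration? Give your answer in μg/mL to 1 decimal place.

3.2 μg/mL

f = (1/2)^(τ/t½) = (1/2)^(18/8) ≈ 0.2102.
C₀ = D/Vd = 2016/166 ≈ 12.145 μg/mL.
Before the 6th dose, 5 doses have been given. Superposition: Cmin = C₀·(f + f² + … + f^5).
≈ 12.145 × (0.2102 + 0.0442 + 0.0093 + 0.0020 + 0.0004) ≈ 12.145 × 0.2661 ≈ 3.232 μg/mL.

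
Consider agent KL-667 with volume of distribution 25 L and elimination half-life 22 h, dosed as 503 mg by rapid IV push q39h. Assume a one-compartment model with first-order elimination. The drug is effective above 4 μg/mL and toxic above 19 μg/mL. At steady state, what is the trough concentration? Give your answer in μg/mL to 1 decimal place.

8.3 μg/mL

Over one 39-h interval, 39/22 ≈ 1.7727 half-lives elapse, leaving f ≈ 0.2927 of each dose.
Accumulation ratio R = 1/(1 − f) ≈ 1/0.7073 ≈ 1.4138.
Each bolus raises the concentration by D/Vd = 503/25 ≈ 20.120 μg/mL.
Steady-state peak Cmax,ss = C₀·R ≈ 20.120 × 1.4138 ≈ 28.446 μg/mL.
One interval later, Cmin,ss = Cmax,ss·e^(−kτ) ≈ 28.446 × 0.2927 ≈ 8.326 μg/mL.
Trough 8.3 μg/mL vs MEC 4 μg/mL: adequate.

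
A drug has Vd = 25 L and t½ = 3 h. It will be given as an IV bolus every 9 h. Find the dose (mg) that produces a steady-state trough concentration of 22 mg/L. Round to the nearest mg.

3850 mg

τ/t½ = 9/3 ≈ 3, so f = (1/2)^(9/3) ≈ 0.125000.
Cmin,ss = (D/Vd)·f/(1−f), so D = Cmin,ss·Vd·(1−f)/f.
D = 22 × 25 × (1−f)/f ≈ 22 × 25 × 7.00000 ≈ 3850.00 mg.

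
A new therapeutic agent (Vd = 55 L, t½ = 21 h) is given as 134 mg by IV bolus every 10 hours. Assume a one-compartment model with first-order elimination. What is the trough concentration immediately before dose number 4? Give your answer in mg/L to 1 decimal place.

f = (1/2)^(τ/t½) = (1/2)^(10/21) ≈ 0.7189.
C₀ = D/Vd = 134/55 ≈ 2.436 mg/L.
Before the 4th dose, 3 doses have been given. Superposition: Cmin = C₀·(f + f² + … + f^3).
≈ 2.436 × (0.7189 + 0.5168 + 0.3715) ≈ 2.436 × 1.6072 ≈ 3.915 mg/L.

3.9 mg/L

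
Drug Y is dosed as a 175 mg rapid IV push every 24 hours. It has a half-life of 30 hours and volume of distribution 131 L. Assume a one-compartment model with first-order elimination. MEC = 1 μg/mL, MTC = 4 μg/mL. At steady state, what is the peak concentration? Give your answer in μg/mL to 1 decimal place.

k = ln2/t½ = ln2/30 ≈ 0.023105 h⁻¹; fraction remaining f = e^(−kτ) = e^(−0.023105×24) ≈ 0.5743.
Accumulation ratio R = 1/(1 − f) ≈ 1/0.4257 ≈ 2.3491.
Single-dose peak C₀ = D/Vd = 175/131 ≈ 1.336 μg/mL.
Cmax,ss = C₀/(1 − f) ≈ 1.336/0.4257 ≈ 3.138 μg/mL.
Peak 3.1 μg/mL vs MTC 4 μg/mL: below toxic threshold.

3.1 μg/mL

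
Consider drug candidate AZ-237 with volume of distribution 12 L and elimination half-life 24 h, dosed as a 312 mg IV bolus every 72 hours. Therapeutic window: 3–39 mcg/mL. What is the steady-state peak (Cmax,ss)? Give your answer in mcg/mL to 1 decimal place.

The dosing interval is 3 half-lives, so f = 2^(−3) = 0.125.
Accumulation ratio R = 1/(1 − f) = 1/0.875 = 8/7.
Single-dose peak C₀ = D/Vd = 312/12 = 26 mcg/mL.
Steady-state peak Cmax,ss = C₀·R = 26 × 8/7 ≈ 29.714 mcg/mL.
Peak 29.7 mcg/mL vs MTC 39 mcg/mL: below toxic threshold.

29.7 mcg/mL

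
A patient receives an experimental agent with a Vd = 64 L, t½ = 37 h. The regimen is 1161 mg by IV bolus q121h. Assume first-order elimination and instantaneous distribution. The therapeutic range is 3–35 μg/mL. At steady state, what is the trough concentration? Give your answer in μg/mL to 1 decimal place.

k = ln2/t½ = ln2/37 ≈ 0.018734 h⁻¹; fraction remaining f = e^(−kτ) = e^(−0.018734×121) ≈ 0.1036.
Each bolus raises the concentration by D/Vd = 1161/64 ≈ 18.141 μg/mL.
Steady-state trough Cmin,ss = C₀·f/(1−f) ≈ 18.141 × 0.1036/0.8964 ≈ 2.097 μg/mL.
Trough 2.1 μg/mL vs MEC 3 μg/mL: subtherapeutic.

2.1 μg/mL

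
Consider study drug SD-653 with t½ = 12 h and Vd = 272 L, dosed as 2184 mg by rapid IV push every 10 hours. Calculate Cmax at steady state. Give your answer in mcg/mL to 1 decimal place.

τ/t½ = 10/12 ≈ 0.83333, so fraction remaining f = (1/2)^(10/12) ≈ 0.5612.
At steady state, accumulation factor R = 1/(1 − e^(−kτ)) ≈ 2.2789.
Each bolus raises the concentration by D/Vd = 2184/272 ≈ 8.029 mcg/mL.
Steady-state peak Cmax,ss = C₀·R ≈ 8.029 × 2.2789 ≈ 18.297 mcg/mL.

18.3 mcg/mL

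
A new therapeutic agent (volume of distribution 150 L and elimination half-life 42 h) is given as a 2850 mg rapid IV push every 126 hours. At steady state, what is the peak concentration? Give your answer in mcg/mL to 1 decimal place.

The dosing interval is 3 half-lives, so f = 2^(−3) = 0.125.
At steady state, R = 1/(1 − 0.125) = 8/7.
Single-dose peak C₀ = D/Vd = 2850/150 = 19 mcg/mL.
Steady-state peak Cmax,ss = C₀·R = 19 × 8/7 ≈ 21.714 mcg/mL.

21.7 mcg/mL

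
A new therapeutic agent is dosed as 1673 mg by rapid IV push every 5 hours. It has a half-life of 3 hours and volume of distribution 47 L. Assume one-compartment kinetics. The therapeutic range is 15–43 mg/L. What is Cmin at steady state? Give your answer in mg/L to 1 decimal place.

16.4 mg/L

Over one 5-h interval, 5/3 ≈ 1.6667 half-lives elapse, leaving f ≈ 0.3150 of each dose.
At steady state, accumulation factor R = 1/(1 − e^(−kτ)) ≈ 1.4599.
Each bolus raises the concentration by D/Vd = 1673/47 ≈ 35.596 mg/L.
Steady-state peak Cmax,ss = C₀·R ≈ 35.596 × 1.4599 ≈ 51.967 mg/L.
Steady-state trough Cmin,ss = Cmax,ss·f ≈ 51.967 × 0.3150 ≈ 16.370 mg/L.
Trough 16.4 mg/L vs MEC 15 mg/L: adequate.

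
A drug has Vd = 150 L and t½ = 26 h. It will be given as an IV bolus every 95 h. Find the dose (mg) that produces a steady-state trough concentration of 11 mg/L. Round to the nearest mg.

τ/t½ = 95/26 ≈ 3.6538, so f = (1/2)^(95/26) ≈ 0.079448.
Cmin,ss = (D/Vd)·f/(1−f), so D = Cmin,ss·Vd·(1−f)/f.
D = 11 × 150 × (1−f)/f ≈ 11 × 150 × 11.58685 ≈ 19118.30 mg.

19118 mg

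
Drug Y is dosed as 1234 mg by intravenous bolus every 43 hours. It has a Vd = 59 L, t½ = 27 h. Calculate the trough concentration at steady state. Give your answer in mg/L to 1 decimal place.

k = ln2/t½ = ln2/27 ≈ 0.025672 h⁻¹; fraction remaining f = e^(−kτ) = e^(−0.025672×43) ≈ 0.3316.
At steady state, accumulation factor R = 1/(1 − e^(−kτ)) ≈ 1.4961.
Single-dose peak C₀ = D/Vd = 1234/59 ≈ 20.915 mg/L.
Steady-state peak Cmax,ss = C₀·R ≈ 20.915 × 1.4961 ≈ 31.291 mg/L.
Steady-state trough Cmin,ss = Cmax,ss·f ≈ 31.291 × 0.3316 ≈ 10.376 mg/L.

10.4 mg/L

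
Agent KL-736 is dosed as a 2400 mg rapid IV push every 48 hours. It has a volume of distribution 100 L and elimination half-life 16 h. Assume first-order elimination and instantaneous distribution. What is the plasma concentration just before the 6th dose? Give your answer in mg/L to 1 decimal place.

f = (1/2)^(τ/t½) = (1/2)^(48/16) ≈ 0.1250.
C₀ = D/Vd = 2400/100 ≈ 24.000 mg/L.
Before the 6th dose, 5 doses have been given. Superposition: Cmin = C₀·(f + f² + … + f^5).
≈ 24.000 × (0.1250 + 0.0156 + 0.0020 + 0.0002 + 0.0000) ≈ 24.000 × 0.1428 ≈ 3.427 mg/L.

3.4 mg/L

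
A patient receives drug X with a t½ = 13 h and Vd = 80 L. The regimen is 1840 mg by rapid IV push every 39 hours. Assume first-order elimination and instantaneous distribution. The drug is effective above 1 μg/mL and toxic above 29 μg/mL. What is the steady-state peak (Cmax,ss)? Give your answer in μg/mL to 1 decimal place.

26.3 μg/mL

The dosing interval is 3 half-lives, so f = 2^(−3) = 0.125.
At steady state, R = 1/(1 − 0.125) = 8/7.
Single-dose peak C₀ = D/Vd = 1840/80 = 23 μg/mL.
Steady-state peak Cmax,ss = C₀·R = 23 × 8/7 ≈ 26.286 μg/mL.
Peak 26.3 μg/mL vs MTC 29 μg/mL: below toxic threshold.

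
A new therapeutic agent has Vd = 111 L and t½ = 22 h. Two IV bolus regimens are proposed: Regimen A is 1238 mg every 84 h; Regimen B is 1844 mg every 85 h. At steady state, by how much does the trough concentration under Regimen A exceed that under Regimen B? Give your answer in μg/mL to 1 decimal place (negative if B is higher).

-0.4 μg/mL

Regimen A: f = (1/2)^(84/22) ≈ 0.0709; Cmin,ss = (1238/111)·f/(1−f) ≈ 0.851 μg/mL.
Regimen B: f = (1/2)^(85/22) ≈ 0.0687; Cmin,ss = (1844/111)·f/(1−f) ≈ 1.225 μg/mL.
Difference ≈ 0.851 − 1.225 ≈ -0.374 μg/mL.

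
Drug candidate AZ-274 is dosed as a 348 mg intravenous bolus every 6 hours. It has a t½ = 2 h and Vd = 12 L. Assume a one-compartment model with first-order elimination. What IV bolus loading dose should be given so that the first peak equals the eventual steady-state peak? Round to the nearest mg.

398 mg

f = (1/2)^(6/2) ≈ 0.125000; accumulation ratio R = 1/(1−f) ≈ 1.14286.
Loading dose to hit Cmax,ss on first dose: D_load = D_maint·R ≈ 348 × 1.14286 ≈ 397.72 mg.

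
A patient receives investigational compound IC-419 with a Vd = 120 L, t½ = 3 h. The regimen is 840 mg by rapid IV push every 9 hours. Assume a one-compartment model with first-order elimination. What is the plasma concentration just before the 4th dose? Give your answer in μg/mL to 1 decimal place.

f = (1/2)^(τ/t½) = (1/2)^(9/3) ≈ 0.1250.
C₀ = D/Vd = 840/120 ≈ 7.000 μg/mL.
Before the 4th dose, 3 doses have been given. Superposition: Cmin = C₀·(f + f² + … + f^3).
≈ 7.000 × (0.1250 + 0.0156 + 0.0020) ≈ 7.000 × 0.1426 ≈ 0.998 μg/mL.

1.0 μg/mL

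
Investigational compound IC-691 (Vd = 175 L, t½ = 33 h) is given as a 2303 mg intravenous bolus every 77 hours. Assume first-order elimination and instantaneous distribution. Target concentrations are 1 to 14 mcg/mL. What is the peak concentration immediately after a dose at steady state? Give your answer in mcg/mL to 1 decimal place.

k = ln2/t½ = ln2/33 ≈ 0.021004 h⁻¹; fraction remaining f = e^(−kτ) = e^(−0.021004×77) ≈ 0.1984.
At steady state, accumulation factor R = 1/(1 − e^(−kτ)) ≈ 1.2475.
Single-dose peak C₀ = D/Vd = 2303/175 ≈ 13.160 mcg/mL.
Steady-state peak Cmax,ss = C₀·R ≈ 13.160 × 1.2475 ≈ 16.417 mcg/mL.
Peak 16.4 mcg/mL vs MTC 14 mcg/mL: exceeds toxic threshold.

16.4 mcg/mL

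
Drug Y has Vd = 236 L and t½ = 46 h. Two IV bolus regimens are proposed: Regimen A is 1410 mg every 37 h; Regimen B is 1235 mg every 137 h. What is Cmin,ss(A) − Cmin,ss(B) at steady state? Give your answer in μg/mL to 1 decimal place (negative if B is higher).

Regimen A: f = (1/2)^(37/46) ≈ 0.5726; Cmin,ss = (1410/236)·f/(1−f) ≈ 8.004 μg/mL.
Regimen B: f = (1/2)^(137/46) ≈ 0.1269; Cmin,ss = (1235/236)·f/(1−f) ≈ 0.761 μg/mL.
Difference ≈ 8.004 − 0.761 ≈ 7.243 μg/mL.

7.2 μg/mL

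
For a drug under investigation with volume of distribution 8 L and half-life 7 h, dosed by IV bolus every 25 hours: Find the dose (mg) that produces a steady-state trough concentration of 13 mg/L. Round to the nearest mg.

τ/t½ = 25/7 ≈ 3.5714, so f = (1/2)^(25/7) ≈ 0.084119.
Cmin,ss = (D/Vd)·f/(1−f), so D = Cmin,ss·Vd·(1−f)/f.
D = 13 × 8 × (1−f)/f ≈ 13 × 8 × 10.88792 ≈ 1132.34 mg.

1132 mg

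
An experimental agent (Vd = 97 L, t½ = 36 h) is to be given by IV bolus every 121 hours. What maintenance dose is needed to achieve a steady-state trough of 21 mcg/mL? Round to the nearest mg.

τ/t½ = 121/36 ≈ 3.3611, so f = (1/2)^(121/36) ≈ 0.097321.
Cmin,ss = (D/Vd)·f/(1−f), so D = Cmin,ss·Vd·(1−f)/f.
D = 21 × 97 × (1−f)/f ≈ 21 × 97 × 9.27527 ≈ 18893.72 mg.

18894 mg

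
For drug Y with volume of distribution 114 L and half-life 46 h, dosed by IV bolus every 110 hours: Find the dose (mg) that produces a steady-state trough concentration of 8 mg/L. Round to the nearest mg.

τ/t½ = 110/46 ≈ 2.3913, so f = (1/2)^(110/46) ≈ 0.190610.
Cmin,ss = (D/Vd)·f/(1−f), so D = Cmin,ss·Vd·(1−f)/f.
D = 8 × 114 × (1−f)/f ≈ 8 × 114 × 4.24631 ≈ 3872.63 mg.

3873 mg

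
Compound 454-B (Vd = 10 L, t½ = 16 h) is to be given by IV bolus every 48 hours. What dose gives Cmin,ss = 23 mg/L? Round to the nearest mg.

1610 mg

τ/t½ = 48/16 ≈ 3, so f = (1/2)^(48/16) ≈ 0.125000.
Cmin,ss = (D/Vd)·f/(1−f), so D = Cmin,ss·Vd·(1−f)/f.
D = 23 × 10 × (1−f)/f ≈ 23 × 10 × 7.00000 ≈ 1610.00 mg.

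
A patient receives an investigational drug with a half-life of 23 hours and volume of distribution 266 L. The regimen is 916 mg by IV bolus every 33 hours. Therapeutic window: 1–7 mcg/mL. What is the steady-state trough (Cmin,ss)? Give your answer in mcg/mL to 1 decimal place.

τ/t½ = 33/23 ≈ 1.4348, so fraction remaining f = (1/2)^(33/23) ≈ 0.3699.
Accumulation ratio R = 1/(1 − f) ≈ 1/0.6301 ≈ 1.5870.
Single-dose peak C₀ = D/Vd = 916/266 ≈ 3.444 mcg/mL.
Cmax,ss = C₀/(1 − f) ≈ 3.444/0.6301 ≈ 5.466 mcg/mL.
One interval later, Cmin,ss = Cmax,ss·e^(−kτ) ≈ 5.466 × 0.3699 ≈ 2.022 mcg/mL.
Trough 2.0 mcg/mL vs MEC 1 mcg/mL: adequate.

2.0 mcg/mL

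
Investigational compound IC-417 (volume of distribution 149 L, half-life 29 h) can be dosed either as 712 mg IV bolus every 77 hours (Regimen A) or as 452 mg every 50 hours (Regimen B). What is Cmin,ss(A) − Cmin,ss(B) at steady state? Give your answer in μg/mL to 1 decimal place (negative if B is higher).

Regimen A: f = (1/2)^(77/29) ≈ 0.1587; Cmin,ss = (712/149)·f/(1−f) ≈ 0.901 μg/mL.
Regimen B: f = (1/2)^(50/29) ≈ 0.3027; Cmin,ss = (452/149)·f/(1−f) ≈ 1.317 μg/mL.
Difference ≈ 0.901 − 1.317 ≈ -0.416 μg/mL.

-0.4 μg/mL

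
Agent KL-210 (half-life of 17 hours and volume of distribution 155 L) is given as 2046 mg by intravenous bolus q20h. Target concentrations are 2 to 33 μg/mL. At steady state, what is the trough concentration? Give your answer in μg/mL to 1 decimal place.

10.5 μg/mL

k = ln2/t½ = ln2/17 ≈ 0.040773 h⁻¹; fraction remaining f = e^(−kτ) = e^(−0.040773×20) ≈ 0.4424.
Accumulation ratio R = 1/(1 − f) ≈ 1/0.5576 ≈ 1.7934.
Single-dose peak C₀ = D/Vd = 2046/155 ≈ 13.200 μg/mL.
Cmax,ss = C₀/(1 − f) ≈ 13.200/0.5576 ≈ 23.673 μg/mL.
One interval later, Cmin,ss = Cmax,ss·e^(−kτ) ≈ 23.673 × 0.4424 ≈ 10.473 μg/mL.
Trough 10.5 μg/mL vs MEC 2 μg/mL: adequate.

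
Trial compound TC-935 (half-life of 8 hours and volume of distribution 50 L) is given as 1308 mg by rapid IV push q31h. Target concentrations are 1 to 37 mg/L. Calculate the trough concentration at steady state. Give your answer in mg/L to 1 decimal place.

1.9 mg/L

Over one 31-h interval, 31/8 ≈ 3.875 half-lives elapse, leaving f ≈ 0.0682 of each dose.
Single-dose peak C₀ = D/Vd = 1308/50 ≈ 26.160 mg/L.
Steady-state trough Cmin,ss = C₀·f/(1−f) ≈ 26.160 × 0.0682/0.9318 ≈ 1.915 mg/L.
Trough 1.9 mg/L vs MEC 1 mg/L: adequate.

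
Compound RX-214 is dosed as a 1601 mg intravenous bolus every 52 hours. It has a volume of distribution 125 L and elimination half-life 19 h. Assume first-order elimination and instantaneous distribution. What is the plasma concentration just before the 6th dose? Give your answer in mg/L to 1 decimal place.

2.3 mg/L

f = (1/2)^(τ/t½) = (1/2)^(52/19) ≈ 0.1500.
C₀ = D/Vd = 1601/125 ≈ 12.808 mg/L.
Before the 6th dose, 5 doses have been given. Superposition: Cmin = C₀·(f + f² + … + f^5).
≈ 12.808 × (0.1500 + 0.0225 + 0.0034 + 0.0005 + 0.0001) ≈ 12.808 × 0.1765 ≈ 2.261 mg/L.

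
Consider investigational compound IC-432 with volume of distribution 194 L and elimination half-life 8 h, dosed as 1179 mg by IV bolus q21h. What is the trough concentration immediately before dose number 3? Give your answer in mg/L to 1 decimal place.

f = (1/2)^(τ/t½) = (1/2)^(21/8) ≈ 0.1621.
C₀ = D/Vd = 1179/194 ≈ 6.077 mg/L.
Before the 3rd dose, 2 doses have been given. Superposition: Cmin = C₀·(f + f²).
≈ 6.077 × (0.1621 + 0.0263) ≈ 6.077 × 0.1884 ≈ 1.145 mg/L.

1.1 mg/L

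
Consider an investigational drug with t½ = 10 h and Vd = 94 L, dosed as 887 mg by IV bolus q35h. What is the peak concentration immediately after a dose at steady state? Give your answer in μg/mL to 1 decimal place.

τ/t½ = 35/10 ≈ 3.5, so fraction remaining f = (1/2)^(35/10) ≈ 0.0884.
At steady state, accumulation factor R = 1/(1 − e^(−kτ)) ≈ 1.0970.
Single-dose peak C₀ = D/Vd = 887/94 ≈ 9.436 μg/mL.
Steady-state peak Cmax,ss = C₀·R ≈ 9.436 × 1.0970 ≈ 10.351 μg/mL.

10.4 μg/mL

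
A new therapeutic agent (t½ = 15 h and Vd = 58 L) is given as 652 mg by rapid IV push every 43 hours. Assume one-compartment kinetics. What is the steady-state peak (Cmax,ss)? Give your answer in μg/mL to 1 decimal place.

k = ln2/t½ = ln2/15 ≈ 0.046210 h⁻¹; fraction remaining f = e^(−kτ) = e^(−0.046210×43) ≈ 0.1371.
At steady state, accumulation factor R = 1/(1 − e^(−kτ)) ≈ 1.1589.
Single-dose peak C₀ = D/Vd = 652/58 ≈ 11.241 μg/mL.
Steady-state peak Cmax,ss = C₀·R ≈ 11.241 × 1.1589 ≈ 13.027 μg/mL.

13.0 μg/mL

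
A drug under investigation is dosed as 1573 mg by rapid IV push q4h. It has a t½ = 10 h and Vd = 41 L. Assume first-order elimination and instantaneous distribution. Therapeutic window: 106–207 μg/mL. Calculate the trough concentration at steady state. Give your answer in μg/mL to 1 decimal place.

τ/t½ = 4/10 ≈ 0.4, so fraction remaining f = (1/2)^(4/10) ≈ 0.7579.
Each bolus raises the concentration by D/Vd = 1573/41 ≈ 38.366 μg/mL.
Steady-state trough Cmin,ss = C₀·f/(1−f) ≈ 38.366 × 0.7579/0.2421 ≈ 120.106 μg/mL.
Trough 120.1 μg/mL vs MEC 106 μg/mL: adequate.

120.1 μg/mL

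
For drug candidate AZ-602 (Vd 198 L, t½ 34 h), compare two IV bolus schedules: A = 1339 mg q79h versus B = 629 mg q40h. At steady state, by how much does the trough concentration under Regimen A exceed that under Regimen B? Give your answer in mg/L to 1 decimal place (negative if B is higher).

Regimen A: f = (1/2)^(79/34) ≈ 0.1998; Cmin,ss = (1339/198)·f/(1−f) ≈ 1.689 mg/L.
Regimen B: f = (1/2)^(40/34) ≈ 0.4424; Cmin,ss = (629/198)·f/(1−f) ≈ 2.520 mg/L.
Difference ≈ 1.689 − 2.520 ≈ -0.831 mg/L.

-0.8 mg/L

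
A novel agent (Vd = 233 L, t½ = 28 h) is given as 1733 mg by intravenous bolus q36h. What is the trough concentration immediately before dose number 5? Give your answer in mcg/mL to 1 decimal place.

5.0 mcg/mL

f = (1/2)^(τ/t½) = (1/2)^(36/28) ≈ 0.4102.
C₀ = D/Vd = 1733/233 ≈ 7.438 mcg/mL.
Before the 5th dose, 4 doses have been given. Superposition: Cmin = C₀·(f + f² + … + f^4).
≈ 7.438 × (0.4102 + 0.1683 + 0.0690 + 0.0283) ≈ 7.438 × 0.6758 ≈ 5.027 mcg/mL.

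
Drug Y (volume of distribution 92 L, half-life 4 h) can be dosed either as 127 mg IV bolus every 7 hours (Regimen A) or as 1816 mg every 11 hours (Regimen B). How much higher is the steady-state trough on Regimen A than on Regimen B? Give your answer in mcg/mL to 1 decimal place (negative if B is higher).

Regimen A: f = (1/2)^(7/4) ≈ 0.2973; Cmin,ss = (127/92)·f/(1−f) ≈ 0.584 mcg/mL.
Regimen B: f = (1/2)^(11/4) ≈ 0.1487; Cmin,ss = (1816/92)·f/(1−f) ≈ 3.448 mcg/mL.
Difference ≈ 0.584 − 3.448 ≈ -2.864 mcg/mL.

-2.9 mcg/mL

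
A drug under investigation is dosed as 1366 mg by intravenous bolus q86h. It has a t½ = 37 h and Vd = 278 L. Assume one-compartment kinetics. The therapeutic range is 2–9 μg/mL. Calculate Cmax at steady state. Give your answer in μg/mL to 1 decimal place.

k = ln2/t½ = ln2/37 ≈ 0.018734 h⁻¹; fraction remaining f = e^(−kτ) = e^(−0.018734×86) ≈ 0.1997.
At steady state, accumulation factor R = 1/(1 − e^(−kτ)) ≈ 1.2495.
Single-dose peak C₀ = D/Vd = 1366/278 ≈ 4.914 μg/mL.
Steady-state peak Cmax,ss = C₀·R ≈ 4.914 × 1.2495 ≈ 6.140 μg/mL.
Peak 6.1 μg/mL vs MTC 9 μg/mL: below toxic threshold.

6.1 μg/mL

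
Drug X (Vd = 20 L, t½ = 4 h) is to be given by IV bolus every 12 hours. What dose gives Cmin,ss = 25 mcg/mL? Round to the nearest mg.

3500 mg

τ/t½ = 12/4 ≈ 3, so f = (1/2)^(12/4) ≈ 0.125000.
Cmin,ss = (D/Vd)·f/(1−f), so D = Cmin,ss·Vd·(1−f)/f.
D = 25 × 20 × (1−f)/f ≈ 25 × 20 × 7.00000 ≈ 3500.00 mg.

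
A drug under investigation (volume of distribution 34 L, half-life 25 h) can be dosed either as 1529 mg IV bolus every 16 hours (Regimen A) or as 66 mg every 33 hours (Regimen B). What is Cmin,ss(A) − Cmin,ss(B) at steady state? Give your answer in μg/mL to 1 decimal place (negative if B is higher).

Regimen A: f = (1/2)^(16/25) ≈ 0.6417; Cmin,ss = (1529/34)·f/(1−f) ≈ 80.540 μg/mL.
Regimen B: f = (1/2)^(33/25) ≈ 0.4005; Cmin,ss = (66/34)·f/(1−f) ≈ 1.297 μg/mL.
Difference ≈ 80.540 − 1.297 ≈ 79.243 μg/mL.

79.2 μg/mL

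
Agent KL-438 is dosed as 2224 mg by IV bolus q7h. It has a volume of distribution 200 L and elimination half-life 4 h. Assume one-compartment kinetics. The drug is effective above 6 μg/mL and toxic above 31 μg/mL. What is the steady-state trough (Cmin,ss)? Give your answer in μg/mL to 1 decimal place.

4.7 μg/mL

τ/t½ = 7/4 ≈ 1.75, so fraction remaining f = (1/2)^(7/4) ≈ 0.2973.
Single-dose peak C₀ = D/Vd = 2224/200 ≈ 11.120 μg/mL.
Steady-state trough Cmin,ss = C₀·f/(1−f) ≈ 11.120 × 0.2973/0.7027 ≈ 4.705 μg/mL.
Trough 4.7 μg/mL vs MEC 6 μg/mL: subtherapeutic.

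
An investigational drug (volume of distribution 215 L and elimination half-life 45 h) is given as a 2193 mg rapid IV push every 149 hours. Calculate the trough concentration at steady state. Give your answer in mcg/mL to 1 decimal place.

1.1 mcg/mL

k = ln2/t½ = ln2/45 ≈ 0.015403 h⁻¹; fraction remaining f = e^(−kτ) = e^(−0.015403×149) ≈ 0.1008.
Single-dose peak C₀ = D/Vd = 2193/215 ≈ 10.200 mcg/mL.
Steady-state trough Cmin,ss = C₀·f/(1−f) ≈ 10.200 × 0.1008/0.8992 ≈ 1.143 mcg/mL.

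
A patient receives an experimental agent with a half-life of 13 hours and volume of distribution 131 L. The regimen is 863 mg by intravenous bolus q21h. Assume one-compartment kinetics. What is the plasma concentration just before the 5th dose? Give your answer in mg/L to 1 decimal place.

f = (1/2)^(τ/t½) = (1/2)^(21/13) ≈ 0.3264.
C₀ = D/Vd = 863/131 ≈ 6.588 mg/L.
Before the 5th dose, 4 doses have been given. Superposition: Cmin = C₀·(f + f² + … + f^4).
≈ 6.588 × (0.3264 + 0.1065 + 0.0348 + 0.0114) ≈ 6.588 × 0.4791 ≈ 3.156 mg/L.

3.2 mg/L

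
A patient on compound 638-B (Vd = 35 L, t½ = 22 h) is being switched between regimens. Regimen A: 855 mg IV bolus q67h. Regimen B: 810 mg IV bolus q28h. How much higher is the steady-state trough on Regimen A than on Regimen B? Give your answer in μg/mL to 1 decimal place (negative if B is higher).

Regimen A: f = (1/2)^(67/22) ≈ 0.1211; Cmin,ss = (855/35)·f/(1−f) ≈ 3.366 μg/mL.
Regimen B: f = (1/2)^(28/22) ≈ 0.4139; Cmin,ss = (810/35)·f/(1−f) ≈ 16.343 μg/mL.
Difference ≈ 3.366 − 16.343 ≈ -12.977 μg/mL.

-13.0 μg/mL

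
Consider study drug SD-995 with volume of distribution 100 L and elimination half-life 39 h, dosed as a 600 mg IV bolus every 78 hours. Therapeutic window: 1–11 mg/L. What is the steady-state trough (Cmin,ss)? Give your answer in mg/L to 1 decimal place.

τ = 78 h = 2 half-lives, so f = (1/2)^2 = 0.25.
At steady state, R = 1/(1 − 0.25) = 4/3.
Single-dose peak C₀ = D/Vd = 600/100 = 6 mg/L.
Steady-state peak Cmax,ss = C₀·R = 6 × 4/3 ≈ 8.000 mg/L.
Steady-state trough Cmin,ss = Cmax,ss·f ≈ 8.000 × 0.25 ≈ 2.000 mg/L.
Trough 2.0 mg/L vs MEC 1 mg/L: adequate.

2.0 mg/L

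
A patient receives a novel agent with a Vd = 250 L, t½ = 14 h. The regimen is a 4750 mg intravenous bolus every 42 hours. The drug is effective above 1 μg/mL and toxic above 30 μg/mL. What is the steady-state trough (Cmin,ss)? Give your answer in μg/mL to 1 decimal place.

τ = 42 h = 3 half-lives, so f = (1/2)^3 = 0.125.
Accumulation ratio R = 1/(1 − f) = 1/0.875 = 8/7.
Single-dose peak C₀ = D/Vd = 4750/250 = 19 μg/mL.
Steady-state peak Cmax,ss = C₀·R = 19 × 8/7 ≈ 21.714 μg/mL.
Steady-state trough Cmin,ss = Cmax,ss·f ≈ 21.714 × 0.125 ≈ 2.714 μg/mL.
Trough 2.7 μg/mL vs MEC 1 μg/mL: adequate.

2.7 μg/mL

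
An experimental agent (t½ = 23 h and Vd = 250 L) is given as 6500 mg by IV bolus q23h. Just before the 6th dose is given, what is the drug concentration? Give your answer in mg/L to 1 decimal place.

f = (1/2)^(τ/t½) = (1/2)^(23/23) ≈ 0.5000.
C₀ = D/Vd = 6500/250 ≈ 26.000 mg/L.
Before the 6th dose, 5 doses have been given. Superposition: Cmin = C₀·(f + f² + … + f^5).
≈ 26.000 × (0.5000 + 0.2500 + 0.1250 + 0.0625 + 0.0313) ≈ 26.000 × 0.9688 ≈ 25.189 mg/L.

25.2 mg/L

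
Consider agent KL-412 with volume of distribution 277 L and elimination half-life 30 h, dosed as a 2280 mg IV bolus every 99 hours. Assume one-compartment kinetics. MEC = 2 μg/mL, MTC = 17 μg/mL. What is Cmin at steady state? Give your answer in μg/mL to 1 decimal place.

k = ln2/t½ = ln2/30 ≈ 0.023105 h⁻¹; fraction remaining f = e^(−kτ) = e^(−0.023105×99) ≈ 0.1015.
At steady state, accumulation factor R = 1/(1 − e^(−kτ)) ≈ 1.1130.
Single-dose peak C₀ = D/Vd = 2280/277 ≈ 8.231 μg/mL.
Cmax,ss = C₀/(1 − f) ≈ 8.231/0.8985 ≈ 9.161 μg/mL.
One interval later, Cmin,ss = Cmax,ss·e^(−kτ) ≈ 9.161 × 0.1015 ≈ 0.930 μg/mL.
Trough 0.9 μg/mL vs MEC 2 μg/mL: subtherapeutic.

0.9 μg/mL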